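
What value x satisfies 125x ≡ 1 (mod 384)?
341

gcd(125, 384) = 1, so the inverse exists.
Extended Euclidean algorithm on (384, 125):
384 = 3 × 125 + 9  ⟹  9 = (1)·384 + (-3)·125
125 = 13 × 9 + 8  ⟹  8 = (-13)·384 + (40)·125
9 = 1 × 8 + 1  ⟹  1 = (14)·384 + (-43)·125
So (-43)·125 ≡ 1 (mod 384), i.e. 125^(-1) ≡ -43 ≡ 341 (mod 384).
Check: 125 × 341 = 42625 ≡ 1 (mod 384)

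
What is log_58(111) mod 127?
117

Baby-step giant-step with step n = ⌈√127⌉ = 12.
Baby steps 58^j mod 127 (j:value) for j=0..11: 0:1, 1:58, 2:62, 3:40, 4:34, 5:67, 6:76, 7:90, 8:13, 9:119, 10:44, 11:12.
Giant-step multiplier: 58^(-12) ≡ 58^(126-12) = 58^114 ≡ 25 (mod 127).
Giant steps γ_i = 111·25^i mod 127: γ_0=111, γ_1=108, γ_2=33, γ_3=63, γ_4=51, γ_5=5, γ_6=125, γ_7=77, γ_8=20, γ_9=119 (in table at j=9).
x = i·n + j = 9·12 + 9 = 117.
Check: 58^117 ≡ 111 (mod 127).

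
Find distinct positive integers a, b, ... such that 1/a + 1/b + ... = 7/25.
1/4 + 1/34 + 1/1700

Greedy algorithm:
7/25: ceiling(25/7) = 4, use 1/4
3/100: ceiling(100/3) = 34, use 1/34
1/1700: ceiling(1700/1) = 1700, use 1/1700
Result: 7/25 = 1/4 + 1/34 + 1/1700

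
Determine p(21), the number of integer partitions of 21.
792

p(n) counts ways to write n as a sum of positive integers (order ignored).
Euler's pentagonal recurrence: p(k) = p(k-1) + p(k-2) - p(k-5) - p(k-7) + p(k-12) + p(k-15) - ... (offsets j(3j∓1)/2, signs ++--, p(0)=1, p(<0)=0).
DP table for k = 0..20: p(0)=1, p(1)=1, p(2)=2, p(3)=3, p(4)=5, p(5)=7, p(6)=11, p(7)=15, p(8)=22, p(9)=30, p(10)=42, p(11)=56, p(12)=77, p(13)=101, p(14)=135, p(15)=176, p(16)=231, p(17)=297, p(18)=385, p(19)=490, p(20)=627.
Final step: p(21) = p(20) + p(19) - p(16) - p(14) + p(9) + p(6)
= 627 + 490 - 231 - 135 + 30 + 11
= 792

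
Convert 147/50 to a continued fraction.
[2; 1, 15, 1, 2]

Euclidean algorithm steps:
147 = 2 × 50 + 47
50 = 1 × 47 + 3
47 = 15 × 3 + 2
3 = 1 × 2 + 1
2 = 2 × 1 + 0
Continued fraction: [2; 1, 15, 1, 2]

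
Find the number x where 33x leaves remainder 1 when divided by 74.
9

gcd(33, 74) = 1, so the inverse exists.
Extended Euclidean algorithm on (74, 33):
74 = 2 × 33 + 8  ⟹  8 = (1)·74 + (-2)·33
33 = 4 × 8 + 1  ⟹  1 = (-4)·74 + (9)·33
So (9)·33 ≡ 1 (mod 74), i.e. 33^(-1) ≡ 9 (mod 74).
Check: 33 × 9 = 297 ≡ 1 (mod 74)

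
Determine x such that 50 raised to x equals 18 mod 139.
97

Baby-step giant-step with step n = ⌈√139⌉ = 12.
Baby steps 50^j mod 139 (j:value) for j=0..11: 0:1, 1:50, 2:137, 3:39, 4:4, 5:61, 6:131, 7:17, 8:16, 9:105, 10:107, 11:68.
Giant-step multiplier: 50^(-12) ≡ 50^(138-12) = 50^126 ≡ 63 (mod 139).
Giant steps γ_i = 18·63^i mod 139: γ_0=18, γ_1=22, γ_2=135, γ_3=26, γ_4=109, γ_5=56, γ_6=53, γ_7=3, γ_8=50 (in table at j=1).
x = i·n + j = 8·12 + 1 = 97.
Check: 50^97 ≡ 18 (mod 139).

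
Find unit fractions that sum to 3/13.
1/5 + 1/33 + 1/2145

Greedy algorithm:
3/13: ceiling(13/3) = 5, use 1/5
2/65: ceiling(65/2) = 33, use 1/33
1/2145: ceiling(2145/1) = 2145, use 1/2145
Result: 3/13 = 1/5 + 1/33 + 1/2145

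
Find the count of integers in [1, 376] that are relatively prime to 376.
184

376 = 2^3 × 47
φ(n) = n × ∏(1 - 1/p) for each prime p dividing n
φ(376) = 376 × (1 - 1/2) × (1 - 1/47) = 184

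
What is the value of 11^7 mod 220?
11

Repeated squaring. Binary of 7 = 111.
11^1 ≡ 11 (mod 220); 11^2 ≡ 121 (mod 220); 11^4 ≡ 121 (mod 220)
11^7 = 11^1 × 11^2 × 11^4 ≡ 11 (mod 220)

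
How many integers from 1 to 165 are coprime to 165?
80

165 = 3 × 5 × 11
φ(n) = n × ∏(1 - 1/p) for each prime p dividing n
φ(165) = 165 × (1 - 1/3) × (1 - 1/5) × (1 - 1/11) = 80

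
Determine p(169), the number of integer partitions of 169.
250438925115

p(n) counts ways to write n as a sum of positive integers (order ignored).
Euler's pentagonal recurrence: p(k) = p(k-1) + p(k-2) - p(k-5) - p(k-7) + p(k-12) + p(k-15) - ... (offsets j(3j∓1)/2, signs ++--, p(0)=1, p(<0)=0).
DP table for k = 0..168: p(0)=1, p(1)=1, p(2)=2, p(3)=3, p(4)=5, p(5)=7, p(6)=11, p(7)=15, p(8)=22, p(9)=30, p(10)=42, p(11)=56, p(12)=77, p(13)=101, p(14)=135, p(15)=176, p(16)=231, p(17)=297, p(18)=385, p(19)=490, p(20)=627, p(21)=792, p(22)=1002, p(23)=1255, p(24)=1575, p(25)=1958, p(26)=2436, p(27)=3010, p(28)=3718, p(29)=4565, p(30)=5604, p(31)=6842, p(32)=8349, p(33)=10143, p(34)=12310, p(35)=14883, p(36)=17977, p(37)=21637, p(38)=26015, p(39)=31185, p(40)=37338, p(41)=44583, p(42)=53174, p(43)=63261, p(44)=75175, p(45)=89134, p(46)=105558, p(47)=124754, p(48)=147273, p(49)=173525, p(50)=204226, p(51)=239943, p(52)=281589, p(53)=329931, p(54)=386155, p(55)=451276, p(56)=526823, p(57)=614154, p(58)=715220, p(59)=831820, p(60)=966467, p(61)=1121505, p(62)=1300156, p(63)=1505499, p(64)=1741630, p(65)=2012558, p(66)=2323520, p(67)=2679689, p(68)=3087735, p(69)=3554345, p(70)=4087968, p(71)=4697205, p(72)=5392783, p(73)=6185689, p(74)=7089500, p(75)=8118264, p(76)=9289091, p(77)=10619863, p(78)=12132164, p(79)=13848650, p(80)=15796476, p(81)=18004327, p(82)=20506255, p(83)=23338469, p(84)=26543660, p(85)=30167357, p(86)=34262962, p(87)=38887673, p(88)=44108109, p(89)=49995925, p(90)=56634173, p(91)=64112359, p(92)=72533807, p(93)=82010177, p(94)=92669720, p(95)=104651419, p(96)=118114304, p(97)=133230930, p(98)=150198136, p(99)=169229875, p(100)=190569292, p(101)=214481126, p(102)=241265379, p(103)=271248950, p(104)=304801365, p(105)=342325709, p(106)=384276336, p(107)=431149389, p(108)=483502844, p(109)=541946240, p(110)=607163746, p(111)=679903203, p(112)=761002156, p(113)=851376628, p(114)=952050665, p(115)=1064144451, p(116)=1188908248, p(117)=1327710076, p(118)=1482074143, p(119)=1653668665, p(120)=1844349560, p(121)=2056148051, p(122)=2291320912, p(123)=2552338241, p(124)=2841940500, p(125)=3163127352, p(126)=3519222692, p(127)=3913864295, p(128)=4351078600, p(129)=4835271870, p(130)=5371315400, p(131)=5964539504, p(132)=6620830889, p(133)=7346629512, p(134)=8149040695, p(135)=9035836076, p(136)=10015581680, p(137)=11097645016, p(138)=12292341831, p(139)=13610949895, p(140)=15065878135, p(141)=16670689208, p(142)=18440293320, p(143)=20390982757, p(144)=22540654445, p(145)=24908858009, p(146)=27517052599, p(147)=30388671978, p(148)=33549419497, p(149)=37027355200, p(150)=40853235313, p(151)=45060624582, p(152)=49686288421, p(153)=54770336324, p(154)=60356673280, p(155)=66493182097, p(156)=73232243759, p(157)=80630964769, p(158)=88751778802, p(159)=97662728555, p(160)=107438159466, p(161)=118159068427, p(162)=129913904637, p(163)=142798995930, p(164)=156919475295, p(165)=172389800255, p(166)=189334822579, p(167)=207890420102, p(168)=228204732751.
Final step: p(169) = p(168) + p(167) - p(164) - p(162) + p(157) + p(154) - p(147) - p(143) + p(134) + p(129) - p(118) - p(112) + p(99) + p(92) - p(77) - p(69) + p(52) + p(43) - p(24) - p(14)
= 228204732751 + 207890420102 - 156919475295 - 129913904637 + 80630964769 + 60356673280 - 30388671978 - 20390982757 + 8149040695 + 4835271870 - 1482074143 - 761002156 + 169229875 + 72533807 - 10619863 - 3554345 + 281589 + 63261 - 1575 - 135
= 250438925115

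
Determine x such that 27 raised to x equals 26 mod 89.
13

Baby-step giant-step with step n = ⌈√89⌉ = 10.
Baby steps 27^j mod 89 (j:value) for j=0..9: 0:1, 1:27, 2:17, 3:14, 4:22, 5:60, 6:18, 7:41, 8:39, 9:74.
Giant-step multiplier: 27^(-10) ≡ 27^(88-10) = 27^78 ≡ 69 (mod 89).
Giant steps γ_i = 26·69^i mod 89: γ_0=26, γ_1=14 (in table at j=3).
x = i·n + j = 1·10 + 3 = 13.
Check: 27^13 ≡ 26 (mod 89).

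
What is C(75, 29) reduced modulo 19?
3

Using Lucas' theorem:
Write n=75 and k=29 in base 19:
n in base 19: [3, 18]
k in base 19: [1, 10]
C(75,29) mod 19 = ∏ C(n_i, k_i) mod 19
Digit binomials (mod 19): C(3,1) = 3; C(18,10) = 43758 ≡ 1
Product: 3 × 1 = 3 ≡ 3 (mod 19)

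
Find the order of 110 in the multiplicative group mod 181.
60

181 is prime, so ord(110) divides φ(181) = 180.
Divisors of 180: 1, 2, 3, 4, 5, 6, 9, 10, 12, 15, 18, 20, 30, 36, 45, 60, 90, 180.
Repeated squaring: 110^1 ≡ 110, 110^2 ≡ 154, 110^4 ≡ 5, 110^8 ≡ 25, 110^16 ≡ 82, 110^32 ≡ 27, 110^64 ≡ 5, 110^128 ≡ 25 (mod 181).
Test 110^d mod 181 for each divisor d in increasing order:
110^1 ≡ 110
110^2 ≡ 154
110^3 = 110^2·110^1 ≡ 107
110^4 ≡ 5
110^5 = 110^4·110^1 ≡ 7
110^6 = 110^4·110^2 ≡ 46
110^9 = 110^8·110^1 ≡ 35
110^10 = 110^8·110^2 ≡ 49
110^12 = 110^8·110^4 ≡ 125
110^15 = 110^8·110^4·110^2·110^1 ≡ 162
110^18 = 110^16·110^2 ≡ 139
110^20 = 110^16·110^4 ≡ 48
110^30 = 110^16·110^8·110^4·110^2 ≡ 180
110^36 = 110^32·110^4 ≡ 135
110^45 = 110^32·110^8·110^4·110^1 ≡ 19
110^60 = 110^32·110^16·110^8·110^4 ≡ 1  ← first divisor giving 1
The order is 60.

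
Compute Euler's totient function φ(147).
84

147 = 3 × 7^2
φ(n) = n × ∏(1 - 1/p) for each prime p dividing n
φ(147) = 147 × (1 - 1/3) × (1 - 1/7) = 84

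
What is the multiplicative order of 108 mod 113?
112

113 is prime, so ord(108) divides φ(113) = 112.
Divisors of 112: 1, 2, 4, 7, 8, 14, 16, 28, 56, 112.
Repeated squaring: 108^1 ≡ 108, 108^2 ≡ 25, 108^4 ≡ 60, 108^8 ≡ 97, 108^16 ≡ 30, 108^32 ≡ 109, 108^64 ≡ 16 (mod 113).
Test 108^d mod 113 for each divisor d in increasing order:
108^1 ≡ 108
108^2 ≡ 25
108^4 ≡ 60
108^7 = 108^4·108^2·108^1 ≡ 71
108^8 ≡ 97
108^14 = 108^8·108^4·108^2 ≡ 69
108^16 ≡ 30
108^28 = 108^16·108^8·108^4 ≡ 15
108^56 = 108^32·108^16·108^8 ≡ 112
108^112 = 108^64·108^32·108^16 ≡ 1  ← first divisor giving 1
The order is 112.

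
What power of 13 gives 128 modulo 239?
210

Baby-step giant-step with step n = ⌈√239⌉ = 16.
Baby steps 13^j mod 239 (j:value) for j=0..15: 0:1, 1:13, 2:169, 3:46, 4:120, 5:126, 6:204, 7:23, 8:60, 9:63, 10:102, 11:131, 12:30, 13:151, 14:51, 15:185.
Giant-step multiplier: 13^(-16) ≡ 13^(238-16) = 13^222 ≡ 16 (mod 239).
Giant steps γ_i = 128·16^i mod 239: γ_0=128, γ_1=136, γ_2=25, γ_3=161, γ_4=186, γ_5=108, γ_6=55, γ_7=163, γ_8=218, γ_9=142, γ_10=121, γ_11=24, γ_12=145, γ_13=169 (in table at j=2).
x = i·n + j = 13·16 + 2 = 210.
Check: 13^210 ≡ 128 (mod 239).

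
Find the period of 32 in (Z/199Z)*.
99

199 is prime, so ord(32) divides φ(199) = 198.
Divisors of 198: 1, 2, 3, 6, 9, 11, 18, 22, 33, 66, 99, 198.
Repeated squaring: 32^1 ≡ 32, 32^2 ≡ 29, 32^4 ≡ 45, 32^8 ≡ 35, 32^16 ≡ 31, 32^32 ≡ 165, 32^64 ≡ 161, 32^128 ≡ 51 (mod 199).
Test 32^d mod 199 for each divisor d in increasing order:
32^1 ≡ 32
32^2 ≡ 29
32^3 = 32^2·32^1 ≡ 132
32^6 = 32^4·32^2 ≡ 111
32^9 = 32^8·32^1 ≡ 125
32^11 = 32^8·32^2·32^1 ≡ 43
32^18 = 32^16·32^2 ≡ 103
32^22 = 32^16·32^4·32^2 ≡ 58
32^33 = 32^32·32^1 ≡ 106
32^66 = 32^64·32^2 ≡ 92
32^99 = 32^64·32^32·32^2·32^1 ≡ 1  ← first divisor giving 1
The order is 99.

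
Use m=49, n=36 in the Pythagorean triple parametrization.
(1105, 3528, 3697)

Euclid's formula: a = m² - n², b = 2mn, c = m² + n²
m = 49, n = 36
a = 49² - 36² = 2401 - 1296 = 1105
b = 2 × 49 × 36 = 3528
c = 49² + 36² = 2401 + 1296 = 3697
Verification: 1105² + 3528² = 1221025 + 12446784 = 13667809 = 3697² ✓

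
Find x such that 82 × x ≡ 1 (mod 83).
82

gcd(82, 83) = 1, so the inverse exists.
Extended Euclidean algorithm on (83, 82):
83 = 1 × 82 + 1  ⟹  1 = (1)·83 + (-1)·82
So (-1)·82 ≡ 1 (mod 83), i.e. 82^(-1) ≡ -1 ≡ 82 (mod 83).
Check: 82 × 82 = 6724 ≡ 1 (mod 83)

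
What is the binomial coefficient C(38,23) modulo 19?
0

Using Lucas' theorem:
Write n=38 and k=23 in base 19:
n in base 19: [2, 0]
k in base 19: [1, 4]
C(38,23) mod 19 = ∏ C(n_i, k_i) mod 19
Digit binomials (mod 19): C(2,1) = 2; C(0,4) = 0 (k_i > n_i)
Product: 2 × 0 = 0 ≡ 0 (mod 19)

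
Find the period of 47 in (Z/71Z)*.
70

71 is prime, so ord(47) divides φ(71) = 70.
Divisors of 70: 1, 2, 5, 7, 10, 14, 35, 70.
Repeated squaring: 47^1 ≡ 47, 47^2 ≡ 8, 47^4 ≡ 64, 47^8 ≡ 49, 47^16 ≡ 58, 47^32 ≡ 27, 47^64 ≡ 19 (mod 71).
Test 47^d mod 71 for each divisor d in increasing order:
47^1 ≡ 47
47^2 ≡ 8
47^5 = 47^4·47^1 ≡ 26
47^7 = 47^4·47^2·47^1 ≡ 66
47^10 = 47^8·47^2 ≡ 37
47^14 = 47^8·47^4·47^2 ≡ 25
47^35 = 47^32·47^2·47^1 ≡ 70
47^70 = 47^64·47^4·47^2 ≡ 1  ← first divisor giving 1
The order is 70.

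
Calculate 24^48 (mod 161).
1

Repeated squaring. Binary of 48 = 110000.
24^1 ≡ 24 (mod 161); 24^2 ≡ 93 (mod 161); 24^4 ≡ 116 (mod 161); 24^8 ≡ 93 (mod 161); 24^16 ≡ 116 (mod 161); 24^32 ≡ 93 (mod 161)
24^48 = 24^16 × 24^32 ≡ 1 (mod 161)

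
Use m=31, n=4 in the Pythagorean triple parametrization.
(945, 248, 977)

Euclid's formula: a = m² - n², b = 2mn, c = m² + n²
m = 31, n = 4
a = 31² - 4² = 961 - 16 = 945
b = 2 × 31 × 4 = 248
c = 31² + 4² = 961 + 16 = 977
Verification: 945² + 248² = 893025 + 61504 = 954529 = 977² ✓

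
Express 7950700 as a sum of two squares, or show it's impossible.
Not possible

Factorization: 7950700 = 2^2 × 5^2 × 43^3
By Fermat: n is sum of two squares iff every prime p ≡ 3 (mod 4) appears to even power.
Prime(s) ≡ 3 (mod 4) with odd exponent: [(43, 3)]
Therefore 7950700 cannot be expressed as a² + b².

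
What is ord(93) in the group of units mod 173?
4

173 is prime, so ord(93) divides φ(173) = 172.
Divisors of 172: 1, 2, 4, 43, 86, 172.
Repeated squaring: 93^1 ≡ 93, 93^2 ≡ 172, 93^4 ≡ 1, 93^8 ≡ 1, 93^16 ≡ 1, 93^32 ≡ 1, 93^64 ≡ 1, 93^128 ≡ 1 (mod 173).
Test 93^d mod 173 for each divisor d in increasing order:
93^1 ≡ 93
93^2 ≡ 172
93^4 ≡ 1  ← first divisor giving 1
The order is 4.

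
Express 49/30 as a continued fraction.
[1; 1, 1, 1, 2, 1, 2]

Euclidean algorithm steps:
49 = 1 × 30 + 19
30 = 1 × 19 + 11
19 = 1 × 11 + 8
11 = 1 × 8 + 3
8 = 2 × 3 + 2
3 = 1 × 2 + 1
2 = 2 × 1 + 0
Continued fraction: [1; 1, 1, 1, 2, 1, 2]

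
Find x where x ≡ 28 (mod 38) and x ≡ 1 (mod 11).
408

Using Chinese Remainder Theorem:
M = 38 × 11 = 418
M1 = 11, M2 = 38
y1 = 11^(-1) mod 38 = 7
y2 = 38^(-1) mod 11 = 9
x = (28×11×7 + 1×38×9) mod 418 = 408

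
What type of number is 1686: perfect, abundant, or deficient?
abundant

Proper divisors of 1686: sum = 1 + 2 + 3 + 6 + 281 + 562 + 843 = 1698
Since 1698 > 1686, 1686 is abundant.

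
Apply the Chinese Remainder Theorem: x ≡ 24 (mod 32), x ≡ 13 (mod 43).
56

Using Chinese Remainder Theorem:
M = 32 × 43 = 1376
M1 = 43, M2 = 32
y1 = 43^(-1) mod 32 = 3
y2 = 32^(-1) mod 43 = 39
x = (24×43×3 + 13×32×39) mod 1376 = 56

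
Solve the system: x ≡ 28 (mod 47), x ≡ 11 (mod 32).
75

Using Chinese Remainder Theorem:
M = 47 × 32 = 1504
M1 = 32, M2 = 47
y1 = 32^(-1) mod 47 = 25
y2 = 47^(-1) mod 32 = 15
x = (28×32×25 + 11×47×15) mod 1504 = 75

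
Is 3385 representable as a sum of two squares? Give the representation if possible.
24² + 53² (a=24, b=53)

Factorization: 3385 = 5 × 677
By Fermat: n is sum of two squares iff every prime p ≡ 3 (mod 4) appears to even power.
All primes ≡ 3 (mod 4) appear to even power.
Search a = 0, 1, 2, … for 3385 - a² a perfect square: first hit at a = 24: 3385 - 576 = 2809 = 53².
3385 = 24² + 53² = 576 + 2809 ✓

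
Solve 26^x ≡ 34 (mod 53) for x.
15

Baby-step giant-step with step n = ⌈√53⌉ = 8.
Baby steps 26^j mod 53 (j:value) for j=0..7: 0:1, 1:26, 2:40, 3:33, 4:10, 5:48, 6:29, 7:12.
Giant-step multiplier: 26^(-8) ≡ 26^(52-8) = 26^44 ≡ 44 (mod 53).
Giant steps γ_i = 34·44^i mod 53: γ_0=34, γ_1=12 (in table at j=7).
x = i·n + j = 1·8 + 7 = 15.
Check: 26^15 ≡ 34 (mod 53).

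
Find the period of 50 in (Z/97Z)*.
8

97 is prime, so ord(50) divides φ(97) = 96.
Divisors of 96: 1, 2, 3, 4, 6, 8, 12, 16, 24, 32, 48, 96.
Repeated squaring: 50^1 ≡ 50, 50^2 ≡ 75, 50^4 ≡ 96, 50^8 ≡ 1, 50^16 ≡ 1, 50^32 ≡ 1, 50^64 ≡ 1 (mod 97).
Test 50^d mod 97 for each divisor d in increasing order:
50^1 ≡ 50
50^2 ≡ 75
50^3 = 50^2·50^1 ≡ 64
50^4 ≡ 96
50^6 = 50^4·50^2 ≡ 22
50^8 ≡ 1  ← first divisor giving 1
The order is 8.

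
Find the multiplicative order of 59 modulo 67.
11

67 is prime, so ord(59) divides φ(67) = 66.
Divisors of 66: 1, 2, 3, 6, 11, 22, 33, 66.
Repeated squaring: 59^1 ≡ 59, 59^2 ≡ 64, 59^4 ≡ 9, 59^8 ≡ 14, 59^16 ≡ 62, 59^32 ≡ 25, 59^64 ≡ 22 (mod 67).
Test 59^d mod 67 for each divisor d in increasing order:
59^1 ≡ 59
59^2 ≡ 64
59^3 = 59^2·59^1 ≡ 24
59^6 = 59^4·59^2 ≡ 40
59^11 = 59^8·59^2·59^1 ≡ 1  ← first divisor giving 1
The order is 11.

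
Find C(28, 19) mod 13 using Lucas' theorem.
0

Using Lucas' theorem:
Write n=28 and k=19 in base 13:
n in base 13: [2, 2]
k in base 13: [1, 6]
C(28,19) mod 13 = ∏ C(n_i, k_i) mod 13
Digit binomials (mod 13): C(2,1) = 2; C(2,6) = 0 (k_i > n_i)
Product: 2 × 0 = 0 ≡ 0 (mod 13)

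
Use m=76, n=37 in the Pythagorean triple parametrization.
(4407, 5624, 7145)

Euclid's formula: a = m² - n², b = 2mn, c = m² + n²
m = 76, n = 37
a = 76² - 37² = 5776 - 1369 = 4407
b = 2 × 76 × 37 = 5624
c = 76² + 37² = 5776 + 1369 = 7145
Verification: 4407² + 5624² = 19421649 + 31629376 = 51051025 = 7145² ✓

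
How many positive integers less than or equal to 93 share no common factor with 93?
60

93 = 3 × 31
φ(n) = n × ∏(1 - 1/p) for each prime p dividing n
φ(93) = 93 × (1 - 1/3) × (1 - 1/31) = 60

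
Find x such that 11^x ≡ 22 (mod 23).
11

Baby-step giant-step with step n = ⌈√23⌉ = 5.
Baby steps 11^j mod 23 (j:value) for j=0..4: 0:1, 1:11, 2:6, 3:20, 4:13.
Giant-step multiplier: 11^(-5) ≡ 11^(22-5) = 11^17 ≡ 14 (mod 23).
Giant steps γ_i = 22·14^i mod 23: γ_0=22, γ_1=9, γ_2=11 (in table at j=1).
x = i·n + j = 2·5 + 1 = 11.
Check: 11^11 ≡ 22 (mod 23).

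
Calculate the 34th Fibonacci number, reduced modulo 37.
3

Matrix identity: Q^n = [[F_(n+1), F_n], [F_n, F_(n-1)]] with Q = [[1,1],[1,0]].
n = 34 = 100010₂. Square-and-multiply, entries mod 37:
Q^1 = [[1,1],[1,0]]
Q^2 = (Q^1)² = [[2,1],[1,1]]
Q^4 = (Q^2)² = [[5,3],[3,2]]
Q^8 = (Q^4)² = [[34,21],[21,13]]
Q^17 = (Q^8)²·Q = [[31,6],[6,25]]
Q^34 = (Q^17)² = [[35,3],[3,32]]
F_34 mod 37 = Q^34[0][1] = 3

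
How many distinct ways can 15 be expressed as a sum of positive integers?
176

p(n) counts ways to write n as a sum of positive integers (order ignored).
Euler's pentagonal recurrence: p(k) = p(k-1) + p(k-2) - p(k-5) - p(k-7) + p(k-12) + p(k-15) - ... (offsets j(3j∓1)/2, signs ++--, p(0)=1, p(<0)=0).
DP table for k = 0..14: p(0)=1, p(1)=1, p(2)=2, p(3)=3, p(4)=5, p(5)=7, p(6)=11, p(7)=15, p(8)=22, p(9)=30, p(10)=42, p(11)=56, p(12)=77, p(13)=101, p(14)=135.
Final step: p(15) = p(14) + p(13) - p(10) - p(8) + p(3) + p(0)
= 135 + 101 - 42 - 22 + 3 + 1
= 176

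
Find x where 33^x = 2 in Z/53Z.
43

Baby-step giant-step with step n = ⌈√53⌉ = 8.
Baby steps 33^j mod 53 (j:value) for j=0..7: 0:1, 1:33, 2:29, 3:3, 4:46, 5:34, 6:9, 7:32.
Giant-step multiplier: 33^(-8) ≡ 33^(52-8) = 33^44 ≡ 13 (mod 53).
Giant steps γ_i = 2·13^i mod 53: γ_0=2, γ_1=26, γ_2=20, γ_3=48, γ_4=41, γ_5=3 (in table at j=3).
x = i·n + j = 5·8 + 3 = 43.
Check: 33^43 ≡ 2 (mod 53).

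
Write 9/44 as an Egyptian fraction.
1/5 + 1/220

Greedy algorithm:
9/44: ceiling(44/9) = 5, use 1/5
1/220: ceiling(220/1) = 220, use 1/220
Result: 9/44 = 1/5 + 1/220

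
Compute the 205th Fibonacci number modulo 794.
107

Matrix identity: Q^n = [[F_(n+1), F_n], [F_n, F_(n-1)]] with Q = [[1,1],[1,0]].
n = 205 = 11001101₂. Square-and-multiply, entries mod 794:
Q^1 = [[1,1],[1,0]]
Q^3 = (Q^1)²·Q = [[3,2],[2,1]]
Q^6 = (Q^3)² = [[13,8],[8,5]]
Q^12 = (Q^6)² = [[233,144],[144,89]]
Q^25 = (Q^12)²·Q = [[705,389],[389,316]]
Q^51 = (Q^25)²·Q = [[611,442],[442,169]]
Q^102 = (Q^51)² = [[181,164],[164,17]]
Q^205 = (Q^102)²·Q = [[25,107],[107,712]]
F_205 mod 794 = Q^205[0][1] = 107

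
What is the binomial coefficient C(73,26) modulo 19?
6

Using Lucas' theorem:
Write n=73 and k=26 in base 19:
n in base 19: [3, 16]
k in base 19: [1, 7]
C(73,26) mod 19 = ∏ C(n_i, k_i) mod 19
Digit binomials (mod 19): C(3,1) = 3; C(16,7) = 11440 ≡ 2
Product: 3 × 2 = 6 ≡ 6 (mod 19)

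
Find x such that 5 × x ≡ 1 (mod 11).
9

gcd(5, 11) = 1, so the inverse exists.
Extended Euclidean algorithm on (11, 5):
11 = 2 × 5 + 1  ⟹  1 = (1)·11 + (-2)·5
So (-2)·5 ≡ 1 (mod 11), i.e. 5^(-1) ≡ -2 ≡ 9 (mod 11).
Check: 5 × 9 = 45 ≡ 1 (mod 11)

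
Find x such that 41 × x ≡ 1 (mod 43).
21

gcd(41, 43) = 1, so the inverse exists.
Extended Euclidean algorithm on (43, 41):
43 = 1 × 41 + 2  ⟹  2 = (1)·43 + (-1)·41
41 = 20 × 2 + 1  ⟹  1 = (-20)·43 + (21)·41
So (21)·41 ≡ 1 (mod 43), i.e. 41^(-1) ≡ 21 (mod 43).
Check: 41 × 21 = 861 ≡ 1 (mod 43)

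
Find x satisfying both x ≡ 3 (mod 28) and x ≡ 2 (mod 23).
255

Using Chinese Remainder Theorem:
M = 28 × 23 = 644
M1 = 23, M2 = 28
y1 = 23^(-1) mod 28 = 11
y2 = 28^(-1) mod 23 = 14
x = (3×23×11 + 2×28×14) mod 644 = 255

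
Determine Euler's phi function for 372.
120

372 = 2^2 × 3 × 31
φ(n) = n × ∏(1 - 1/p) for each prime p dividing n
φ(372) = 372 × (1 - 1/2) × (1 - 1/3) × (1 - 1/31) = 120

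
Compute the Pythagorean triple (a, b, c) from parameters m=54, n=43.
(1067, 4644, 4765)

Euclid's formula: a = m² - n², b = 2mn, c = m² + n²
m = 54, n = 43
a = 54² - 43² = 2916 - 1849 = 1067
b = 2 × 54 × 43 = 4644
c = 54² + 43² = 2916 + 1849 = 4765
Verification: 1067² + 4644² = 1138489 + 21566736 = 22705225 = 4765² ✓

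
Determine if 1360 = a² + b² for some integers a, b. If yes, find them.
8² + 36² (a=8, b=36)

Factorization: 1360 = 2^4 × 5 × 17
By Fermat: n is sum of two squares iff every prime p ≡ 3 (mod 4) appears to even power.
All primes ≡ 3 (mod 4) appear to even power.
Search a = 0, 1, 2, … for 1360 - a² a perfect square: first hit at a = 8: 1360 - 64 = 1296 = 36².
1360 = 8² + 36² = 64 + 1296 ✓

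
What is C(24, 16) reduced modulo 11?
0

Using Lucas' theorem:
Write n=24 and k=16 in base 11:
n in base 11: [2, 2]
k in base 11: [1, 5]
C(24,16) mod 11 = ∏ C(n_i, k_i) mod 11
Digit binomials (mod 11): C(2,1) = 2; C(2,5) = 0 (k_i > n_i)
Product: 2 × 0 = 0 ≡ 0 (mod 11)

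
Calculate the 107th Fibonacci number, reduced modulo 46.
43

Matrix identity: Q^n = [[F_(n+1), F_n], [F_n, F_(n-1)]] with Q = [[1,1],[1,0]].
n = 107 = 1101011₂. Square-and-multiply, entries mod 46:
Q^1 = [[1,1],[1,0]]
Q^3 = (Q^1)²·Q = [[3,2],[2,1]]
Q^6 = (Q^3)² = [[13,8],[8,5]]
Q^13 = (Q^6)²·Q = [[9,3],[3,6]]
Q^26 = (Q^13)² = [[44,45],[45,45]]
Q^53 = (Q^26)²·Q = [[8,5],[5,3]]
Q^107 = (Q^53)²·Q = [[6,43],[43,9]]
F_107 mod 46 = Q^107[0][1] = 43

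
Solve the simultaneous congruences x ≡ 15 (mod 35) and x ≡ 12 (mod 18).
120

Using Chinese Remainder Theorem:
M = 35 × 18 = 630
M1 = 18, M2 = 35
y1 = 18^(-1) mod 35 = 2
y2 = 35^(-1) mod 18 = 17
x = (15×18×2 + 12×35×17) mod 630 = 120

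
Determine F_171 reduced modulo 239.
66

Matrix identity: Q^n = [[F_(n+1), F_n], [F_n, F_(n-1)]] with Q = [[1,1],[1,0]].
n = 171 = 10101011₂. Square-and-multiply, entries mod 239:
Q^1 = [[1,1],[1,0]]
Q^2 = (Q^1)² = [[2,1],[1,1]]
Q^5 = (Q^2)²·Q = [[8,5],[5,3]]
Q^10 = (Q^5)² = [[89,55],[55,34]]
Q^21 = (Q^10)²·Q = [[25,191],[191,73]]
Q^42 = (Q^21)² = [[61,76],[76,224]]
Q^85 = (Q^42)²·Q = [[87,176],[176,150]]
Q^171 = (Q^85)²·Q = [[192,66],[66,126]]
F_171 mod 239 = Q^171[0][1] = 66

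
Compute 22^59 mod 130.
68

Repeated squaring. Binary of 59 = 111011.
22^1 ≡ 22 (mod 130); 22^2 ≡ 94 (mod 130); 22^4 ≡ 126 (mod 130); 22^8 ≡ 16 (mod 130); 22^16 ≡ 126 (mod 130); 22^32 ≡ 16 (mod 130)
22^59 = 22^1 × 22^2 × 22^8 × 22^16 × 22^32 ≡ 68 (mod 130)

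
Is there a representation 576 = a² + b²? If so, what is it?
0² + 24² (a=0, b=24)

Factorization: 576 = 2^6 × 3^2
By Fermat: n is sum of two squares iff every prime p ≡ 3 (mod 4) appears to even power.
All primes ≡ 3 (mod 4) appear to even power.
Search a = 0, 1, 2, … for 576 - a² a perfect square: first hit at a = 0: 576 - 0 = 576 = 24².
576 = 0² + 24² = 0 + 576 ✓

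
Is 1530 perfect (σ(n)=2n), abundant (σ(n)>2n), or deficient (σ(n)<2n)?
abundant

Proper divisors of 1530: sum = 1 + 2 + 3 + 5 + 6 + 9 + 10 + 15 + ... + 255 + 306 + 510 + 765 (23 divisors) = 2682
Since 2682 > 1530, 1530 is abundant.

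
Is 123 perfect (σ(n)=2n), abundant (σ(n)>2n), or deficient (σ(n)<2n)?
deficient

Proper divisors of 123: sum = 1 + 3 + 41 = 45
Since 45 < 123, 123 is deficient.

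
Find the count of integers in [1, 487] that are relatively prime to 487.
486

487 = 487
φ(n) = n × ∏(1 - 1/p) for each prime p dividing n
φ(487) = 487 × (1 - 1/487) = 486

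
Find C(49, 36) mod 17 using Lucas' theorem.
3

Using Lucas' theorem:
Write n=49 and k=36 in base 17:
n in base 17: [2, 15]
k in base 17: [2, 2]
C(49,36) mod 17 = ∏ C(n_i, k_i) mod 17
Digit binomials (mod 17): C(2,2) = 1; C(15,2) = 105 ≡ 3
Product: 1 × 3 = 3 ≡ 3 (mod 17)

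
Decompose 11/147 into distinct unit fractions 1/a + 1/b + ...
1/14 + 1/294

Greedy algorithm:
11/147: ceiling(147/11) = 14, use 1/14
1/294: ceiling(294/1) = 294, use 1/294
Result: 11/147 = 1/14 + 1/294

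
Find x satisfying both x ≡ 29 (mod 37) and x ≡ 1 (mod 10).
251

Using Chinese Remainder Theorem:
M = 37 × 10 = 370
M1 = 10, M2 = 37
y1 = 10^(-1) mod 37 = 26
y2 = 37^(-1) mod 10 = 3
x = (29×10×26 + 1×37×3) mod 370 = 251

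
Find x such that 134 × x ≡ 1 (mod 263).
53

gcd(134, 263) = 1, so the inverse exists.
Extended Euclidean algorithm on (263, 134):
263 = 1 × 134 + 129  ⟹  129 = (1)·263 + (-1)·134
134 = 1 × 129 + 5  ⟹  5 = (-1)·263 + (2)·134
129 = 25 × 5 + 4  ⟹  4 = (26)·263 + (-51)·134
5 = 1 × 4 + 1  ⟹  1 = (-27)·263 + (53)·134
So (53)·134 ≡ 1 (mod 263), i.e. 134^(-1) ≡ 53 (mod 263).
Check: 134 × 53 = 7102 ≡ 1 (mod 263)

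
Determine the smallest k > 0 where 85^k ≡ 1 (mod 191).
95

191 is prime, so ord(85) divides φ(191) = 190.
Divisors of 190: 1, 2, 5, 10, 19, 38, 95, 190.
Repeated squaring: 85^1 ≡ 85, 85^2 ≡ 158, 85^4 ≡ 134, 85^8 ≡ 2, 85^16 ≡ 4, 85^32 ≡ 16, 85^64 ≡ 65, 85^128 ≡ 23 (mod 191).
Test 85^d mod 191 for each divisor d in increasing order:
85^1 ≡ 85
85^2 ≡ 158
85^5 = 85^4·85^1 ≡ 121
85^10 = 85^8·85^2 ≡ 125
85^19 = 85^16·85^2·85^1 ≡ 49
85^38 = 85^32·85^4·85^2 ≡ 109
85^95 = 85^64·85^16·85^8·85^4·85^2·85^1 ≡ 1  ← first divisor giving 1
The order is 95.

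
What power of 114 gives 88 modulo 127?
62

Baby-step giant-step with step n = ⌈√127⌉ = 12.
Baby steps 114^j mod 127 (j:value) for j=0..11: 0:1, 1:114, 2:42, 3:89, 4:113, 5:55, 6:47, 7:24, 8:69, 9:119, 10:104, 11:45.
Giant-step multiplier: 114^(-12) ≡ 114^(126-12) = 114^114 ≡ 94 (mod 127).
Giant steps γ_i = 88·94^i mod 127: γ_0=88, γ_1=17, γ_2=74, γ_3=98, γ_4=68, γ_5=42 (in table at j=2).
x = i·n + j = 5·12 + 2 = 62.
Check: 114^62 ≡ 88 (mod 127).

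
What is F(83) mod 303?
284

Matrix identity: Q^n = [[F_(n+1), F_n], [F_n, F_(n-1)]] with Q = [[1,1],[1,0]].
n = 83 = 1010011₂. Square-and-multiply, entries mod 303:
Q^1 = [[1,1],[1,0]]
Q^2 = (Q^1)² = [[2,1],[1,1]]
Q^5 = (Q^2)²·Q = [[8,5],[5,3]]
Q^10 = (Q^5)² = [[89,55],[55,34]]
Q^20 = (Q^10)² = [[38,99],[99,242]]
Q^41 = (Q^20)²·Q = [[181,34],[34,147]]
Q^83 = (Q^41)²·Q = [[225,284],[284,244]]
F_83 mod 303 = Q^83[0][1] = 284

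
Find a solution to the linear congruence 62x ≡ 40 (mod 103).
x ≡ 97 (mod 103)

gcd(62, 103) = 1, which divides 40, so solutions exist.
Find 62^(-1) mod 103 by the extended Euclidean algorithm:
103 = 1 × 62 + 41  ⟹  41 = (1)·103 + (-1)·62
62 = 1 × 41 + 21  ⟹  21 = (-1)·103 + (2)·62
41 = 1 × 21 + 20  ⟹  20 = (2)·103 + (-3)·62
21 = 1 × 20 + 1  ⟹  1 = (-3)·103 + (5)·62
So (5)·62 ≡ 1 (mod 103), i.e. 62^(-1) ≡ 5 (mod 103).
x ≡ 5 × 40 = 200 ≡ 97 (mod 103).
Check: 62 × 97 = 6014 ≡ 40 (mod 103).
Unique solution: x ≡ 97 (mod 103)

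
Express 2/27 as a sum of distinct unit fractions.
1/14 + 1/378

Greedy algorithm:
2/27: ceiling(27/2) = 14, use 1/14
1/378: ceiling(378/1) = 378, use 1/378
Result: 2/27 = 1/14 + 1/378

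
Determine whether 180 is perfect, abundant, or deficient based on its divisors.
abundant

Proper divisors of 180: sum = 1 + 2 + 3 + 4 + 5 + 6 + 9 + 10 + ... + 36 + 45 + 60 + 90 (17 divisors) = 366
Since 366 > 180, 180 is abundant.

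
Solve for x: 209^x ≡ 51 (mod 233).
24

Baby-step giant-step with step n = ⌈√233⌉ = 16.
Baby steps 209^j mod 233 (j:value) for j=0..15: 0:1, 1:209, 2:110, 3:156, 4:217, 5:151, 6:104, 7:67, 8:23, 9:147, 10:200, 11:93, 12:98, 13:211, 14:62, 15:143.
Giant-step multiplier: 209^(-16) ≡ 209^(232-16) = 209^216 ≡ 37 (mod 233).
Giant steps γ_i = 51·37^i mod 233: γ_0=51, γ_1=23 (in table at j=8).
x = i·n + j = 1·16 + 8 = 24.
Check: 209^24 ≡ 51 (mod 233).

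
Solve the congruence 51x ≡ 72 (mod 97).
x ≡ 87 (mod 97)

gcd(51, 97) = 1, which divides 72, so solutions exist.
Find 51^(-1) mod 97 by the extended Euclidean algorithm:
97 = 1 × 51 + 46  ⟹  46 = (1)·97 + (-1)·51
51 = 1 × 46 + 5  ⟹  5 = (-1)·97 + (2)·51
46 = 9 × 5 + 1  ⟹  1 = (10)·97 + (-19)·51
So (-19)·51 ≡ 1 (mod 97), i.e. 51^(-1) ≡ -19 ≡ 78 (mod 97).
x ≡ 78 × 72 = 5616 ≡ 87 (mod 97).
Check: 51 × 87 = 4437 ≡ 72 (mod 97).
Unique solution: x ≡ 87 (mod 97)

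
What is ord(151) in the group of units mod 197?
196

197 is prime, so ord(151) divides φ(197) = 196.
Divisors of 196: 1, 2, 4, 7, 14, 28, 49, 98, 196.
Repeated squaring: 151^1 ≡ 151, 151^2 ≡ 146, 151^4 ≡ 40, 151^8 ≡ 24, 151^16 ≡ 182, 151^32 ≡ 28, 151^64 ≡ 193, 151^128 ≡ 16 (mod 197).
Test 151^d mod 197 for each divisor d in increasing order:
151^1 ≡ 151
151^2 ≡ 146
151^4 ≡ 40
151^7 = 151^4·151^2·151^1 ≡ 68
151^14 = 151^8·151^4·151^2 ≡ 93
151^28 = 151^16·151^8·151^4 ≡ 178
151^49 = 151^32·151^16·151^1 ≡ 14
151^98 = 151^64·151^32·151^2 ≡ 196
151^196 = 151^128·151^64·151^4 ≡ 1  ← first divisor giving 1
The order is 196.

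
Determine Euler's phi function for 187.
160

187 = 11 × 17
φ(n) = n × ∏(1 - 1/p) for each prime p dividing n
φ(187) = 187 × (1 - 1/11) × (1 - 1/17) = 160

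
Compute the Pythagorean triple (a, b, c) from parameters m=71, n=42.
(3277, 5964, 6805)

Euclid's formula: a = m² - n², b = 2mn, c = m² + n²
m = 71, n = 42
a = 71² - 42² = 5041 - 1764 = 3277
b = 2 × 71 × 42 = 5964
c = 71² + 42² = 5041 + 1764 = 6805
Verification: 3277² + 5964² = 10738729 + 35569296 = 46308025 = 6805² ✓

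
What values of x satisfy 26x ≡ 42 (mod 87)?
x ≡ 15 (mod 87)

gcd(26, 87) = 1, which divides 42, so solutions exist.
Find 26^(-1) mod 87 by the extended Euclidean algorithm:
87 = 3 × 26 + 9  ⟹  9 = (1)·87 + (-3)·26
26 = 2 × 9 + 8  ⟹  8 = (-2)·87 + (7)·26
9 = 1 × 8 + 1  ⟹  1 = (3)·87 + (-10)·26
So (-10)·26 ≡ 1 (mod 87), i.e. 26^(-1) ≡ -10 ≡ 77 (mod 87).
x ≡ 77 × 42 = 3234 ≡ 15 (mod 87).
Check: 26 × 15 = 390 ≡ 42 (mod 87).
Unique solution: x ≡ 15 (mod 87)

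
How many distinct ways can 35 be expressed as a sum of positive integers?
14883

p(n) counts ways to write n as a sum of positive integers (order ignored).
Euler's pentagonal recurrence: p(k) = p(k-1) + p(k-2) - p(k-5) - p(k-7) + p(k-12) + p(k-15) - ... (offsets j(3j∓1)/2, signs ++--, p(0)=1, p(<0)=0).
DP table for k = 0..34: p(0)=1, p(1)=1, p(2)=2, p(3)=3, p(4)=5, p(5)=7, p(6)=11, p(7)=15, p(8)=22, p(9)=30, p(10)=42, p(11)=56, p(12)=77, p(13)=101, p(14)=135, p(15)=176, p(16)=231, p(17)=297, p(18)=385, p(19)=490, p(20)=627, p(21)=792, p(22)=1002, p(23)=1255, p(24)=1575, p(25)=1958, p(26)=2436, p(27)=3010, p(28)=3718, p(29)=4565, p(30)=5604, p(31)=6842, p(32)=8349, p(33)=10143, p(34)=12310.
Final step: p(35) = p(34) + p(33) - p(30) - p(28) + p(23) + p(20) - p(13) - p(9) + p(0)
= 12310 + 10143 - 5604 - 3718 + 1255 + 627 - 101 - 30 + 1
= 14883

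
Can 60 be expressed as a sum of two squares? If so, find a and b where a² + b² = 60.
Not possible

Factorization: 60 = 2^2 × 3 × 5
By Fermat: n is sum of two squares iff every prime p ≡ 3 (mod 4) appears to even power.
Prime(s) ≡ 3 (mod 4) with odd exponent: [(3, 1)]
Therefore 60 cannot be expressed as a² + b².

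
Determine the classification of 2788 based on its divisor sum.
deficient

Proper divisors of 2788: sum = 1 + 2 + 4 + 17 + 34 + 41 + 68 + 82 + 164 + 697 + 1394 = 2504
Since 2504 < 2788, 2788 is deficient.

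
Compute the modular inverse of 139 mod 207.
70

gcd(139, 207) = 1, so the inverse exists.
Extended Euclidean algorithm on (207, 139):
207 = 1 × 139 + 68  ⟹  68 = (1)·207 + (-1)·139
139 = 2 × 68 + 3  ⟹  3 = (-2)·207 + (3)·139
68 = 22 × 3 + 2  ⟹  2 = (45)·207 + (-67)·139
3 = 1 × 2 + 1  ⟹  1 = (-47)·207 + (70)·139
So (70)·139 ≡ 1 (mod 207), i.e. 139^(-1) ≡ 70 (mod 207).
Check: 139 × 70 = 9730 ≡ 1 (mod 207)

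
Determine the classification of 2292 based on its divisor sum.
abundant

Proper divisors of 2292: sum = 1 + 2 + 3 + 4 + 6 + 12 + 191 + 382 + 573 + 764 + 1146 = 3084
Since 3084 > 2292, 2292 is abundant.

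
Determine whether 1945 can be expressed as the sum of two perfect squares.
3² + 44² (a=3, b=44)

Factorization: 1945 = 5 × 389
By Fermat: n is sum of two squares iff every prime p ≡ 3 (mod 4) appears to even power.
All primes ≡ 3 (mod 4) appear to even power.
Search a = 0, 1, 2, … for 1945 - a² a perfect square: first hit at a = 3: 1945 - 9 = 1936 = 44².
1945 = 3² + 44² = 9 + 1936 ✓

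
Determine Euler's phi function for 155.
120

155 = 5 × 31
φ(n) = n × ∏(1 - 1/p) for each prime p dividing n
φ(155) = 155 × (1 - 1/5) × (1 - 1/31) = 120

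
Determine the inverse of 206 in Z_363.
326

gcd(206, 363) = 1, so the inverse exists.
Extended Euclidean algorithm on (363, 206):
363 = 1 × 206 + 157  ⟹  157 = (1)·363 + (-1)·206
206 = 1 × 157 + 49  ⟹  49 = (-1)·363 + (2)·206
157 = 3 × 49 + 10  ⟹  10 = (4)·363 + (-7)·206
49 = 4 × 10 + 9  ⟹  9 = (-17)·363 + (30)·206
10 = 1 × 9 + 1  ⟹  1 = (21)·363 + (-37)·206
So (-37)·206 ≡ 1 (mod 363), i.e. 206^(-1) ≡ -37 ≡ 326 (mod 363).
Check: 206 × 326 = 67156 ≡ 1 (mod 363)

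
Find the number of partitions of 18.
385

p(n) counts ways to write n as a sum of positive integers (order ignored).
Euler's pentagonal recurrence: p(k) = p(k-1) + p(k-2) - p(k-5) - p(k-7) + p(k-12) + p(k-15) - ... (offsets j(3j∓1)/2, signs ++--, p(0)=1, p(<0)=0).
DP table for k = 0..17: p(0)=1, p(1)=1, p(2)=2, p(3)=3, p(4)=5, p(5)=7, p(6)=11, p(7)=15, p(8)=22, p(9)=30, p(10)=42, p(11)=56, p(12)=77, p(13)=101, p(14)=135, p(15)=176, p(16)=231, p(17)=297.
Final step: p(18) = p(17) + p(16) - p(13) - p(11) + p(6) + p(3)
= 297 + 231 - 101 - 56 + 11 + 3
= 385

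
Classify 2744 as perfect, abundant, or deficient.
abundant

Proper divisors of 2744: sum = 1 + 2 + 4 + 7 + 8 + 14 + 28 + 49 + 56 + 98 + 196 + 343 + 392 + 686 + 1372 = 3256
Since 3256 > 2744, 2744 is abundant.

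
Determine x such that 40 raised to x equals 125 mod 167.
11

Baby-step giant-step with step n = ⌈√167⌉ = 13.
Baby steps 40^j mod 167 (j:value) for j=0..12: 0:1, 1:40, 2:97, 3:39, 4:57, 5:109, 6:18, 7:52, 8:76, 9:34, 10:24, 11:125, 12:157.
h = 125 is already in the table at j=11, so x = 11.
Check: 40^11 ≡ 125 (mod 167).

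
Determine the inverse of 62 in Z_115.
13

gcd(62, 115) = 1, so the inverse exists.
Extended Euclidean algorithm on (115, 62):
115 = 1 × 62 + 53  ⟹  53 = (1)·115 + (-1)·62
62 = 1 × 53 + 9  ⟹  9 = (-1)·115 + (2)·62
53 = 5 × 9 + 8  ⟹  8 = (6)·115 + (-11)·62
9 = 1 × 8 + 1  ⟹  1 = (-7)·115 + (13)·62
So (13)·62 ≡ 1 (mod 115), i.e. 62^(-1) ≡ 13 (mod 115).
Check: 62 × 13 = 806 ≡ 1 (mod 115)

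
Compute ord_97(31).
48

97 is prime, so ord(31) divides φ(97) = 96.
Divisors of 96: 1, 2, 3, 4, 6, 8, 12, 16, 24, 32, 48, 96.
Repeated squaring: 31^1 ≡ 31, 31^2 ≡ 88, 31^4 ≡ 81, 31^8 ≡ 62, 31^16 ≡ 61, 31^32 ≡ 35, 31^64 ≡ 61 (mod 97).
Test 31^d mod 97 for each divisor d in increasing order:
31^1 ≡ 31
31^2 ≡ 88
31^3 = 31^2·31^1 ≡ 12
31^4 ≡ 81
31^6 = 31^4·31^2 ≡ 47
31^8 ≡ 62
31^12 = 31^8·31^4 ≡ 75
31^16 ≡ 61
31^24 = 31^16·31^8 ≡ 96
31^32 ≡ 35
31^48 = 31^32·31^16 ≡ 1  ← first divisor giving 1
The order is 48.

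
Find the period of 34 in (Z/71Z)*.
14

71 is prime, so ord(34) divides φ(71) = 70.
Divisors of 70: 1, 2, 5, 7, 10, 14, 35, 70.
Repeated squaring: 34^1 ≡ 34, 34^2 ≡ 20, 34^4 ≡ 45, 34^8 ≡ 37, 34^16 ≡ 20, 34^32 ≡ 45, 34^64 ≡ 37 (mod 71).
Test 34^d mod 71 for each divisor d in increasing order:
34^1 ≡ 34
34^2 ≡ 20
34^5 = 34^4·34^1 ≡ 39
34^7 = 34^4·34^2·34^1 ≡ 70
34^10 = 34^8·34^2 ≡ 30
34^14 = 34^8·34^4·34^2 ≡ 1  ← first divisor giving 1
The order is 14.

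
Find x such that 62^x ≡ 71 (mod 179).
97

Baby-step giant-step with step n = ⌈√179⌉ = 14.
Baby steps 62^j mod 179 (j:value) for j=0..13: 0:1, 1:62, 2:85, 3:79, 4:65, 5:92, 6:155, 7:123, 8:108, 9:73, 10:51, 11:119, 12:39, 13:91.
Giant-step multiplier: 62^(-14) ≡ 62^(178-14) = 62^164 ≡ 77 (mod 179).
Giant steps γ_i = 71·77^i mod 179: γ_0=71, γ_1=97, γ_2=130, γ_3=165, γ_4=175, γ_5=50, γ_6=91 (in table at j=13).
x = i·n + j = 6·14 + 13 = 97.
Check: 62^97 ≡ 71 (mod 179).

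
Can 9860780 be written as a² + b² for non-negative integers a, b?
Not possible

Factorization: 9860780 = 2^2 × 5 × 79^3
By Fermat: n is sum of two squares iff every prime p ≡ 3 (mod 4) appears to even power.
Prime(s) ≡ 3 (mod 4) with odd exponent: [(79, 3)]
Therefore 9860780 cannot be expressed as a² + b².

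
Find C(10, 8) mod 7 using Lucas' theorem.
3

Using Lucas' theorem:
Write n=10 and k=8 in base 7:
n in base 7: [1, 3]
k in base 7: [1, 1]
C(10,8) mod 7 = ∏ C(n_i, k_i) mod 7
Digit binomials (mod 7): C(1,1) = 1; C(3,1) = 3
Product: 1 × 3 = 3 ≡ 3 (mod 7)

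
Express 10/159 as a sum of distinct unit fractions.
1/16 + 1/2544

Greedy algorithm:
10/159: ceiling(159/10) = 16, use 1/16
1/2544: ceiling(2544/1) = 2544, use 1/2544
Result: 10/159 = 1/16 + 1/2544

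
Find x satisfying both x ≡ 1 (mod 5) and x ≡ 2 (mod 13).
41

Using Chinese Remainder Theorem:
M = 5 × 13 = 65
M1 = 13, M2 = 5
y1 = 13^(-1) mod 5 = 2
y2 = 5^(-1) mod 13 = 8
x = (1×13×2 + 2×5×8) mod 65 = 41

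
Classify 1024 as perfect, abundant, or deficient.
deficient

Proper divisors of 1024: sum = 1 + 2 + 4 + 8 + 16 + 32 + 64 + 128 + 256 + 512 = 1023
Since 1023 < 1024, 1024 is deficient.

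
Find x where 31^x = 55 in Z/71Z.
69

Baby-step giant-step with step n = ⌈√71⌉ = 9.
Baby steps 31^j mod 71 (j:value) for j=0..8: 0:1, 1:31, 2:38, 3:42, 4:24, 5:34, 6:60, 7:14, 8:8.
Giant-step multiplier: 31^(-9) ≡ 31^(70-9) = 31^61 ≡ 69 (mod 71).
Giant steps γ_i = 55·69^i mod 71: γ_0=55, γ_1=32, γ_2=7, γ_3=57, γ_4=28, γ_5=15, γ_6=41, γ_7=60 (in table at j=6).
x = i·n + j = 7·9 + 6 = 69.
Check: 31^69 ≡ 55 (mod 71).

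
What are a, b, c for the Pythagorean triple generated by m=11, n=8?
(57, 176, 185)

Euclid's formula: a = m² - n², b = 2mn, c = m² + n²
m = 11, n = 8
a = 11² - 8² = 121 - 64 = 57
b = 2 × 11 × 8 = 176
c = 11² + 8² = 121 + 64 = 185
Verification: 57² + 176² = 3249 + 30976 = 34225 = 185² ✓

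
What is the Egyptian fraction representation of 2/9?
1/5 + 1/45

Greedy algorithm:
2/9: ceiling(9/2) = 5, use 1/5
1/45: ceiling(45/1) = 45, use 1/45
Result: 2/9 = 1/5 + 1/45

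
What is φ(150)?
40

150 = 2 × 3 × 5^2
φ(n) = n × ∏(1 - 1/p) for each prime p dividing n
φ(150) = 150 × (1 - 1/2) × (1 - 1/3) × (1 - 1/5) = 40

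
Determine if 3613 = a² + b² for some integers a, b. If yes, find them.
42² + 43² (a=42, b=43)

Factorization: 3613 = 3613
By Fermat: n is sum of two squares iff every prime p ≡ 3 (mod 4) appears to even power.
All primes ≡ 3 (mod 4) appear to even power.
Search a = 0, 1, 2, … for 3613 - a² a perfect square: first hit at a = 42: 3613 - 1764 = 1849 = 43².
3613 = 42² + 43² = 1764 + 1849 ✓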